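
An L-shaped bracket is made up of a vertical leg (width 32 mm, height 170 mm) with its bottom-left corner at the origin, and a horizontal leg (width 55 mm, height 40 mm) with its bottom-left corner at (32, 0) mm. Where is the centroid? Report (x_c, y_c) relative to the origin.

x_c = 28.53 mm, y_c = 66.28 mm

vertical leg: A = 32 × 170 = 5440.00, centroid at (16.00, 85.00).
horizontal leg: A = 55 × 40 = 2200.00, centroid at (59.50, 20.00).
ΣA = 7640.00 mm²
ΣAx_c = (5440.00)(16.00) + (2200.00)(59.50) = 217940.00 mm³
ΣAy_c = (5440.00)(85.00) + (2200.00)(20.00) = 506400.00 mm³
x_c = 217940.00 / 7640.00 = 28.53 mm
y_c = 506400.00 / 7640.00 = 66.28 mm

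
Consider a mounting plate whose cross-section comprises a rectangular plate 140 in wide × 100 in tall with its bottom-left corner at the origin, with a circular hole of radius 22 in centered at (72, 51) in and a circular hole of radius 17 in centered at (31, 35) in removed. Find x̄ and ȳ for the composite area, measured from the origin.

plate: A = 140 × 100 = 14000.00, centroid at (70.00, 50.00).
hole 1: A = −π·22² = -1520.53, centroid at (72.00, 51.00).
hole 2: A = −π·17² = -907.92, centroid at (31.00, 35.00).
ΣA = 11571.55 in²
ΣAx̄ = (14000.00)(70.00) + (-1520.53)(72.00) + (-907.92)(31.00) = 842376.25 in³
ΣAȳ = (14000.00)(50.00) + (-1520.53)(51.00) + (-907.92)(35.00) = 590675.72 in³
x̄ = 842376.25 / 11571.55 = 72.80 in
ȳ = 590675.72 / 11571.55 = 51.05 in

x̄ = 72.80 in, ȳ = 51.05 in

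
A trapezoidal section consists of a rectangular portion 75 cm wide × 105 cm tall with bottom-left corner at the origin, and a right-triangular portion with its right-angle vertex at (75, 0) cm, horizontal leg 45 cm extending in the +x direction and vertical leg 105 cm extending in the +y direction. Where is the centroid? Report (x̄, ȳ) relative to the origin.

Part | A | x̄ᵢ | ȳᵢ | A·x̄ᵢ | A·ȳᵢ
rectangular portion | 7875.00 | 37.50 | 52.50 | 295312.50 | 413437.50
triangular portion | 2362.50 | 90.00 | 35.00 | 212625.00 | 82687.50
Σ | 10237.50 |  |  | 507937.50 | 496125.00
x̄ = 507937.50 / 10237.50 = 49.62 cm
ȳ = 496125.00 / 10237.50 = 48.46 cm

x̄ = 49.62 cm, ȳ = 48.46 cm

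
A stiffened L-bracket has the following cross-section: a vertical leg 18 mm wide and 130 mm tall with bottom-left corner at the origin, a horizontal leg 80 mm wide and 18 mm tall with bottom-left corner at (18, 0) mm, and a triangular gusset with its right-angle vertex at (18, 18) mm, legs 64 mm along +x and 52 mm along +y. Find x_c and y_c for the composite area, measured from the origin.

vertical leg: A = 18 × 130 = 2340.00, centroid at (9.00, 65.00).
horizontal leg: A = 80 × 18 = 1440.00, centroid at (58.00, 9.00).
gusset: A = ½·64·52 = 1664.00, centroid at (39.33, 35.33).
ΣA = 5444.00 mm², ΣAx_c = 170030.67 mm³, ΣAy_c = 223854.67 mm³.
x_c = 170030.67/5444.00 = 31.23 mm; y_c = 223854.67/5444.00 = 41.12 mm.

x_c = 31.23 mm, y_c = 41.12 mm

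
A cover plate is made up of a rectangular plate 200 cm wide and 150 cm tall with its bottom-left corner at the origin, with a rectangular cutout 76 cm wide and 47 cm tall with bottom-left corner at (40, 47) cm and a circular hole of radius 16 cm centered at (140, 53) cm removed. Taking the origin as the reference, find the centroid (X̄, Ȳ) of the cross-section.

X̄ = 101.81 cm, Ȳ = 76.32 cm

Part | A | x̄ᵢ | ȳᵢ | A·x̄ᵢ | A·ȳᵢ
plate | 30000.00 | 100.00 | 75.00 | 3000000.00 | 2250000.00
hole 1 | -3572.00 | 78.00 | 70.50 | -278616.00 | -251826.00
hole 2 | -804.25 | 140.00 | 53.00 | -112594.68 | -42625.13
Σ | 25623.75 |  |  | 2608789.32 | 1955548.87
X̄ = 2608789.32 / 25623.75 = 101.81 cm
Ȳ = 1955548.87 / 25623.75 = 76.32 cm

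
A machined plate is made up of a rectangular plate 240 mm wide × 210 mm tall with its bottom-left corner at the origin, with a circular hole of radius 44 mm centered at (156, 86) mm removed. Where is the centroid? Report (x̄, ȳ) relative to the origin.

x̄ = 115.06 mm, ȳ = 107.61 mm

plate: A = 240 × 210 = 50400.00, centroid at (120.00, 105.00).
hole: A = −π·44² = -6082.12, centroid at (156.00, 86.00).
ΣA = 44317.88 mm², ΣAx̄ = 5099188.75 mm³, ΣAȳ = 4768937.39 mm³.
x̄ = 5099188.75/44317.88 = 115.06 mm; ȳ = 4768937.39/44317.88 = 107.61 mm.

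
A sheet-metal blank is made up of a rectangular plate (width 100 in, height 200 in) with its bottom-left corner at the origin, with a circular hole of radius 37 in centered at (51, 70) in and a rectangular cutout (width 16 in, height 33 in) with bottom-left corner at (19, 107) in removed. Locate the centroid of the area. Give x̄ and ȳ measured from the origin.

plate: A = 100 × 200 = 20000.00, centroid at (50.00, 100.00).
hole 1: A = −π·37² = -4300.84, centroid at (51.00, 70.00).
hole 2: A = −(16 × 33) = -528.00, centroid at (27.00, 123.50).
ΣA = 15171.16 in²
ΣAx̄ = (20000.00)(50.00) + (-4300.84)(51.00) + (-528.00)(27.00) = 766401.14 in³
ΣAȳ = (20000.00)(100.00) + (-4300.84)(70.00) + (-528.00)(123.50) = 1633733.18 in³
x̄ = 766401.14 / 15171.16 = 50.52 in
ȳ = 1633733.18 / 15171.16 = 107.69 in

x̄ = 50.52 in, ȳ = 107.69 in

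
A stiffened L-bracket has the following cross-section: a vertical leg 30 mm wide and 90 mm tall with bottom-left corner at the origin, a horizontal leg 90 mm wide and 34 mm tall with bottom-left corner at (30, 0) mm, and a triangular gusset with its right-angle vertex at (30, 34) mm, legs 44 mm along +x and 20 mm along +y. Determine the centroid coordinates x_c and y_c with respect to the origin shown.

x_c = 46.72 mm, y_c = 30.87 mm

vertical leg: A = 30 × 90 = 2700.00, centroid at (15.00, 45.00).
horizontal leg: A = 90 × 34 = 3060.00, centroid at (75.00, 17.00).
gusset: A = ½·44·20 = 440.00, centroid at (44.67, 40.67).
ΣA = 6200.00 mm²
ΣAx_c = (2700.00)(15.00) + (3060.00)(75.00) + (440.00)(44.67) = 289653.33 mm³
ΣAy_c = (2700.00)(45.00) + (3060.00)(17.00) + (440.00)(40.67) = 191413.33 mm³
x_c = 289653.33 / 6200.00 = 46.72 mm
y_c = 191413.33 / 6200.00 = 30.87 mm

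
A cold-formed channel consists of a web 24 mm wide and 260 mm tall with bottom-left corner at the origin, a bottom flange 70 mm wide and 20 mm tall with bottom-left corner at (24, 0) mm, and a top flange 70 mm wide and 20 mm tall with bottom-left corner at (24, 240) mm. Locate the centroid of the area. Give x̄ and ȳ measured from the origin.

x̄ = 26.56 mm, ȳ = 130.00 mm

web: A = 24 × 260 = 6240.00, centroid at (12.00, 130.00).
bottom flange: A = 70 × 20 = 1400.00, centroid at (59.00, 10.00).
top flange: A = 70 × 20 = 1400.00, centroid at (59.00, 250.00).
ΣA = 9040.00 mm², ΣAx̄ = 240080.00 mm³, ΣAȳ = 1175200.00 mm³.
x̄ = 240080.00/9040.00 = 26.56 mm; ȳ = 1175200.00/9040.00 = 130.00 mm.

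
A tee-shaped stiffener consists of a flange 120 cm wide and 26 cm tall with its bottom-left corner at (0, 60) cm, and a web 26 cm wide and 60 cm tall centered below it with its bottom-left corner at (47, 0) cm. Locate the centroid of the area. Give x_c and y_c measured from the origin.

x_c = 60.00 cm, y_c = 58.67 cm

web: A = 26 × 60 = 1560.00, centroid at (60.00, 30.00).
flange: A = 120 × 26 = 3120.00, centroid at (60.00, 73.00).
ΣA = 4680.00 cm²
ΣAx_c = (1560.00)(60.00) + (3120.00)(60.00) = 280800.00 cm³
ΣAy_c = (1560.00)(30.00) + (3120.00)(73.00) = 274560.00 cm³
x_c = 280800.00 / 4680.00 = 60.00 cm
y_c = 274560.00 / 4680.00 = 58.67 cm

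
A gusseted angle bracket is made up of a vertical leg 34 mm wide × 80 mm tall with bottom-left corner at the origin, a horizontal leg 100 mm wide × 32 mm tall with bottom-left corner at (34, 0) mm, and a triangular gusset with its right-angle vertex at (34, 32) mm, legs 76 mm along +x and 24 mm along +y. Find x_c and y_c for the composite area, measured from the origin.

x_c = 54.03 mm, y_c = 28.76 mm

Part | A | x̄ᵢ | ȳᵢ | A·x̄ᵢ | A·ȳᵢ
vertical leg | 2720.00 | 17.00 | 40.00 | 46240.00 | 108800.00
horizontal leg | 3200.00 | 84.00 | 16.00 | 268800.00 | 51200.00
gusset | 912.00 | 59.33 | 40.00 | 54112.00 | 36480.00
Σ | 6832.00 |  |  | 369152.00 | 196480.00
x_c = 369152.00 / 6832.00 = 54.03 mm
y_c = 196480.00 / 6832.00 = 28.76 mm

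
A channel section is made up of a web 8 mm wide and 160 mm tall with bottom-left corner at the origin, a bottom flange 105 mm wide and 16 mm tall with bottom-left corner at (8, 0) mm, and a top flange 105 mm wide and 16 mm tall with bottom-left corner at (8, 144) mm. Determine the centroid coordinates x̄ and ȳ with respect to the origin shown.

x̄ = 44.91 mm, ȳ = 80.00 mm

web: A = 8 × 160 = 1280.00, centroid at (4.00, 80.00).
bottom flange: A = 105 × 16 = 1680.00, centroid at (60.50, 8.00).
top flange: A = 105 × 16 = 1680.00, centroid at (60.50, 152.00).
ΣA = 4640.00 mm²
ΣAx̄ = (1280.00)(4.00) + (1680.00)(60.50) + (1680.00)(60.50) = 208400.00 mm³
ΣAȳ = (1280.00)(80.00) + (1680.00)(8.00) + (1680.00)(152.00) = 371200.00 mm³
x̄ = 208400.00 / 4640.00 = 44.91 mm
ȳ = 371200.00 / 4640.00 = 80.00 mm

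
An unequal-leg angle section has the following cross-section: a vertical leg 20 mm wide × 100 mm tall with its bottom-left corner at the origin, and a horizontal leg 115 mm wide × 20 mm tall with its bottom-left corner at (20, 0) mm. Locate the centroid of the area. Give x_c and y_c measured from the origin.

x_c = 46.10 mm, y_c = 28.60 mm

vertical leg: A = 20 × 100 = 2000.00, centroid at (10.00, 50.00).
horizontal leg: A = 115 × 20 = 2300.00, centroid at (77.50, 10.00).
ΣA = 4300.00 mm²
ΣAx_c = (2000.00)(10.00) + (2300.00)(77.50) = 198250.00 mm³
ΣAy_c = (2000.00)(50.00) + (2300.00)(10.00) = 123000.00 mm³
x_c = 198250.00 / 4300.00 = 46.10 mm
y_c = 123000.00 / 4300.00 = 28.60 mm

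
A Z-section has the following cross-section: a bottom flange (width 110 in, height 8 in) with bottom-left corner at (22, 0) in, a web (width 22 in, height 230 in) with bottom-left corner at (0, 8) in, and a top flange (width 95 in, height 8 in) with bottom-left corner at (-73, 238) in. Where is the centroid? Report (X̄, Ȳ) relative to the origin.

Part | A | x̄ᵢ | ȳᵢ | A·x̄ᵢ | A·ȳᵢ
bottom flange | 880.00 | 77.00 | 4.00 | 67760.00 | 3520.00
web | 5060.00 | 11.00 | 123.00 | 55660.00 | 622380.00
top flange | 760.00 | -25.50 | 242.00 | -19380.00 | 183920.00
Σ | 6700.00 |  |  | 104040.00 | 809820.00
X̄ = 104040.00 / 6700.00 = 15.53 in
Ȳ = 809820.00 / 6700.00 = 120.87 in

X̄ = 15.53 in, Ȳ = 120.87 in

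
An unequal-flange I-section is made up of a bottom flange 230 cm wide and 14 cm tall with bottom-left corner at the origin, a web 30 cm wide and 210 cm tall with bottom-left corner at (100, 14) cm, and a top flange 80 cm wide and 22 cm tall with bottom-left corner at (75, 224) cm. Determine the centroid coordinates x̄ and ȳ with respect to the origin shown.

bottom flange: A = 230 × 14 = 3220.00, centroid at (115.00, 7.00).
web: A = 30 × 210 = 6300.00, centroid at (115.00, 119.00).
top flange: A = 80 × 22 = 1760.00, centroid at (115.00, 235.00).
ΣA = 11280.00 cm², ΣAx̄ = 1297200.00 cm³, ΣAȳ = 1185840.00 cm³.
x̄ = 1297200.00/11280.00 = 115.00 cm; ȳ = 1185840.00/11280.00 = 105.13 cm.

x̄ = 115.00 cm, ȳ = 105.13 cm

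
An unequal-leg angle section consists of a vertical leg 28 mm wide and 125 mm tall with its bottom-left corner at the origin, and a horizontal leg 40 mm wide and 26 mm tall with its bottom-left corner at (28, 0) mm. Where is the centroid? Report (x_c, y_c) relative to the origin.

vertical leg: A = 28 × 125 = 3500.00, centroid at (14.00, 62.50).
horizontal leg: A = 40 × 26 = 1040.00, centroid at (48.00, 13.00).
ΣA = 4540.00 mm², ΣAx_c = 98920.00 mm³, ΣAy_c = 232270.00 mm³.
x_c = 98920.00/4540.00 = 21.79 mm; y_c = 232270.00/4540.00 = 51.16 mm.

x_c = 21.79 mm, y_c = 51.16 mm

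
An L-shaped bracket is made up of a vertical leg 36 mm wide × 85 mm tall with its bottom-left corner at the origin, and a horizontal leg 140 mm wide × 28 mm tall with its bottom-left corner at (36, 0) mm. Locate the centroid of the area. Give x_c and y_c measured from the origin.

x_c = 67.42 mm, y_c = 26.49 mm

vertical leg: A = 36 × 85 = 3060.00, centroid at (18.00, 42.50).
horizontal leg: A = 140 × 28 = 3920.00, centroid at (106.00, 14.00).
ΣA = 6980.00 mm²
ΣAx_c = (3060.00)(18.00) + (3920.00)(106.00) = 470600.00 mm³
ΣAy_c = (3060.00)(42.50) + (3920.00)(14.00) = 184930.00 mm³
x_c = 470600.00 / 6980.00 = 67.42 mm
y_c = 184930.00 / 6980.00 = 26.49 mm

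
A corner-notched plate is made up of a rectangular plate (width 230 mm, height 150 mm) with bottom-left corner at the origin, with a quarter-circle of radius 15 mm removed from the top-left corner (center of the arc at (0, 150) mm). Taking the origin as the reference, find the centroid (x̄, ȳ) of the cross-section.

x̄ = 115.56 mm, ȳ = 74.65 mm

Part | A | x̄ᵢ | ȳᵢ | A·x̄ᵢ | A·ȳᵢ
plate | 34500.00 | 115.00 | 75.00 | 3967500.00 | 2587500.00
removed quarter-circle | -176.71 | 6.37 | 143.63 | -1125.00 | -25382.19
Σ | 34323.29 |  |  | 3966375.00 | 2562117.81
x̄ = 3966375.00 / 34323.29 = 115.56 mm
ȳ = 2562117.81 / 34323.29 = 74.65 mm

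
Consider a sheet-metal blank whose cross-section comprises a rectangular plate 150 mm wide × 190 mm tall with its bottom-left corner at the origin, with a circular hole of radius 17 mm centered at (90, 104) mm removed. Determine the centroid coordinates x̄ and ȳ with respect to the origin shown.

plate: A = 150 × 190 = 28500.00, centroid at (75.00, 95.00).
hole: A = −π·17² = -907.92, centroid at (90.00, 104.00).
ΣA = 27592.08 mm², ΣAx̄ = 2055787.18 mm³, ΣAȳ = 2613076.29 mm³.
x̄ = 2055787.18/27592.08 = 74.51 mm; ȳ = 2613076.29/27592.08 = 94.70 mm.

x̄ = 74.51 mm, ȳ = 94.70 mm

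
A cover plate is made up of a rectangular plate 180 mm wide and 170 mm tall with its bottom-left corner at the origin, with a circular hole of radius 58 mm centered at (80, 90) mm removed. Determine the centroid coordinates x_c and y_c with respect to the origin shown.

x_c = 95.28 mm, y_c = 82.36 mm

Part | A | x̄ᵢ | ȳᵢ | A·x̄ᵢ | A·ȳᵢ
plate | 30600.00 | 90.00 | 85.00 | 2754000.00 | 2601000.00
hole | -10568.32 | 80.00 | 90.00 | -845465.41 | -951148.59
Σ | 20031.68 |  |  | 1908534.59 | 1649851.41
x_c = 1908534.59 / 20031.68 = 95.28 mm
y_c = 1649851.41 / 20031.68 = 82.36 mm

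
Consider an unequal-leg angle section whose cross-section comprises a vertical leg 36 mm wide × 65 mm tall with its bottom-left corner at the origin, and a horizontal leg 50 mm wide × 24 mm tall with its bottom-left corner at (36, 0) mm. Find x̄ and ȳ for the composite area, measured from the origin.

vertical leg: A = 36 × 65 = 2340.00, centroid at (18.00, 32.50).
horizontal leg: A = 50 × 24 = 1200.00, centroid at (61.00, 12.00).
ΣA = 3540.00 mm², ΣAx̄ = 115320.00 mm³, ΣAȳ = 90450.00 mm³.
x̄ = 115320.00/3540.00 = 32.58 mm; ȳ = 90450.00/3540.00 = 25.55 mm.

x̄ = 32.58 mm, ȳ = 25.55 mm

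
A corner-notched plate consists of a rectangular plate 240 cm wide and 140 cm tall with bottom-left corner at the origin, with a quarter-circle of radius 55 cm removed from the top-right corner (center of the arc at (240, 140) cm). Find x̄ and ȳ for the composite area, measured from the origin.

Part | A | x̄ᵢ | ȳᵢ | A·x̄ᵢ | A·ȳᵢ
plate | 33600.00 | 120.00 | 70.00 | 4032000.00 | 2352000.00
removed quarter-circle | -2375.83 | 216.66 | 116.66 | -514740.73 | -277157.79
Σ | 31224.17 |  |  | 3517259.27 | 2074842.21
x̄ = 3517259.27 / 31224.17 = 112.65 cm
ȳ = 2074842.21 / 31224.17 = 66.45 cm

x̄ = 112.65 cm, ȳ = 66.45 cm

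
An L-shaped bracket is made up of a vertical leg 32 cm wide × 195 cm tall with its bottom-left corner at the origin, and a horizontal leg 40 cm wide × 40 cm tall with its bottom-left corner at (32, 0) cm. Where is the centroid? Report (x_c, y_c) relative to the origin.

Part | A | x̄ᵢ | ȳᵢ | A·x̄ᵢ | A·ȳᵢ
vertical leg | 6240.00 | 16.00 | 97.50 | 99840.00 | 608400.00
horizontal leg | 1600.00 | 52.00 | 20.00 | 83200.00 | 32000.00
Σ | 7840.00 |  |  | 183040.00 | 640400.00
x_c = 183040.00 / 7840.00 = 23.35 cm
y_c = 640400.00 / 7840.00 = 81.68 cm

x_c = 23.35 cm, y_c = 81.68 cm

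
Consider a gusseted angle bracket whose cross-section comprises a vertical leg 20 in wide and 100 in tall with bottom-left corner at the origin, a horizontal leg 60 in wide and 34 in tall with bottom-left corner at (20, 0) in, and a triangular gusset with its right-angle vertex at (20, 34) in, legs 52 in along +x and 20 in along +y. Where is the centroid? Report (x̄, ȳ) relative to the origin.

vertical leg: A = 20 × 100 = 2000.00, centroid at (10.00, 50.00).
horizontal leg: A = 60 × 34 = 2040.00, centroid at (50.00, 17.00).
gusset: A = ½·52·20 = 520.00, centroid at (37.33, 40.67).
ΣA = 4560.00 in²
ΣAx̄ = (2000.00)(10.00) + (2040.00)(50.00) + (520.00)(37.33) = 141413.33 in³
ΣAȳ = (2000.00)(50.00) + (2040.00)(17.00) + (520.00)(40.67) = 155826.67 in³
x̄ = 141413.33 / 4560.00 = 31.01 in
ȳ = 155826.67 / 4560.00 = 34.17 in

x̄ = 31.01 in, ȳ = 34.17 in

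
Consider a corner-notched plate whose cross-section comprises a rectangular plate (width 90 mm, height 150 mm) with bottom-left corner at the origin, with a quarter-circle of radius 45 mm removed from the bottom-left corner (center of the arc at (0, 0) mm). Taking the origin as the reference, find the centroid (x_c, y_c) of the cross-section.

plate: A = 90 × 150 = 13500.00, centroid at (45.00, 75.00).
removed quarter-circle: A = −¼π·45² = -1590.43, centroid at (19.10, 19.10).
ΣA = 11909.57 mm²
ΣAx_c = (13500.00)(45.00) + (-1590.43)(19.10) = 577125.00 mm³
ΣAy_c = (13500.00)(75.00) + (-1590.43)(19.10) = 982125.00 mm³
x_c = 577125.00 / 11909.57 = 48.46 mm
y_c = 982125.00 / 11909.57 = 82.47 mm

x_c = 48.46 mm, y_c = 82.47 mm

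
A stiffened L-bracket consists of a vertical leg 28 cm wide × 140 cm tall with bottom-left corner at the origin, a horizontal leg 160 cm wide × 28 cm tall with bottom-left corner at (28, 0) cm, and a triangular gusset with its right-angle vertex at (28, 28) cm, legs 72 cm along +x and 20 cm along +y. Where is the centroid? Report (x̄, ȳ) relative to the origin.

x̄ = 63.18 cm, ȳ = 39.70 cm

Part | A | x̄ᵢ | ȳᵢ | A·x̄ᵢ | A·ȳᵢ
vertical leg | 3920.00 | 14.00 | 70.00 | 54880.00 | 274400.00
horizontal leg | 4480.00 | 108.00 | 14.00 | 483840.00 | 62720.00
gusset | 720.00 | 52.00 | 34.67 | 37440.00 | 24960.00
Σ | 9120.00 |  |  | 576160.00 | 362080.00
x̄ = 576160.00 / 9120.00 = 63.18 cm
ȳ = 362080.00 / 9120.00 = 39.70 cm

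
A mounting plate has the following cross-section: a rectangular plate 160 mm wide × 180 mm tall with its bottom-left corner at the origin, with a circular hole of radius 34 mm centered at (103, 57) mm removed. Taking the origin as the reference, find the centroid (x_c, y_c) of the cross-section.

x_c = 76.68 mm, y_c = 94.76 mm

plate: A = 160 × 180 = 28800.00, centroid at (80.00, 90.00).
hole: A = −π·34² = -3631.68, centroid at (103.00, 57.00).
ΣA = 25168.32 mm², ΣAx_c = 1929936.85 mm³, ΣAy_c = 2384994.18 mm³.
x_c = 1929936.85/25168.32 = 76.68 mm; y_c = 2384994.18/25168.32 = 94.76 mm.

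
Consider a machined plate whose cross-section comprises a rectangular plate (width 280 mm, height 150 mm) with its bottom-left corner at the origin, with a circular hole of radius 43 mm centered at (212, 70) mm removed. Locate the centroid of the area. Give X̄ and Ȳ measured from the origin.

X̄ = 128.44 mm, Ȳ = 75.80 mm

plate: A = 280 × 150 = 42000.00, centroid at (140.00, 75.00).
hole: A = −π·43² = -5808.80, centroid at (212.00, 70.00).
ΣA = 36191.20 mm², ΣAX̄ = 4648533.38 mm³, ΣAȲ = 2743383.66 mm³.
X̄ = 4648533.38/36191.20 = 128.44 mm; Ȳ = 2743383.66/36191.20 = 75.80 mm.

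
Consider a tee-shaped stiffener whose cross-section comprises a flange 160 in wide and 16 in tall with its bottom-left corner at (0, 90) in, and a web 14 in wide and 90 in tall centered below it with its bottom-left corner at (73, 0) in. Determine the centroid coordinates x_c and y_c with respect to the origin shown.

x_c = 80.00 in, y_c = 80.52 in

Part | A | x̄ᵢ | ȳᵢ | A·x̄ᵢ | A·ȳᵢ
web | 1260.00 | 80.00 | 45.00 | 100800.00 | 56700.00
flange | 2560.00 | 80.00 | 98.00 | 204800.00 | 250880.00
Σ | 3820.00 |  |  | 305600.00 | 307580.00
x_c = 305600.00 / 3820.00 = 80.00 in
y_c = 307580.00 / 3820.00 = 80.52 in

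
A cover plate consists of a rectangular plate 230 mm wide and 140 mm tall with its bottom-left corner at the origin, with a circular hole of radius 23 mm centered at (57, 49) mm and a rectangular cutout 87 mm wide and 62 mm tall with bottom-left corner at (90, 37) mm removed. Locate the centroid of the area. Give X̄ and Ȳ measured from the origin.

Part | A | x̄ᵢ | ȳᵢ | A·x̄ᵢ | A·ȳᵢ
plate | 32200.00 | 115.00 | 70.00 | 3703000.00 | 2254000.00
hole 1 | -1661.90 | 57.00 | 49.00 | -94728.44 | -81433.22
hole 2 | -5394.00 | 133.50 | 68.00 | -720099.00 | -366792.00
Σ | 25144.10 |  |  | 2888172.56 | 1805774.78
X̄ = 2888172.56 / 25144.10 = 114.86 mm
Ȳ = 1805774.78 / 25144.10 = 71.82 mm

X̄ = 114.86 mm, Ȳ = 71.82 mm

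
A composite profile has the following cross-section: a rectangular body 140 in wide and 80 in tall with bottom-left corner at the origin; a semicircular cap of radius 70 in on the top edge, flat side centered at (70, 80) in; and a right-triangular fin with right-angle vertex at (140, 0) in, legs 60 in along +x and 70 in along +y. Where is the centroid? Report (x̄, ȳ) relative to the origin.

rectangular body: A = 140 × 80 = 11200.00, centroid at (70.00, 40.00).
semicircular top: A = ½π·70² = 7696.90, centroid at (70.00, 109.71).
triangular fin: A = ½·60·70 = 2100.00, centroid at (160.00, 23.33).
ΣA = 20996.90 in²
ΣAx̄ = (11200.00)(70.00) + (7696.90)(70.00) + (2100.00)(160.00) = 1658783.14 in³
ΣAȳ = (11200.00)(40.00) + (7696.90)(109.71) + (2100.00)(23.33) = 1341418.83 in³
x̄ = 1658783.14 / 20996.90 = 79.00 in
ȳ = 1341418.83 / 20996.90 = 63.89 in

x̄ = 79.00 in, ȳ = 63.89 in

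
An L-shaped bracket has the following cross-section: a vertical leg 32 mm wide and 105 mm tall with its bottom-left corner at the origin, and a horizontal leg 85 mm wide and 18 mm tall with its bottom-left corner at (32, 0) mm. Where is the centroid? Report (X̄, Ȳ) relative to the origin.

X̄ = 34.30 mm, Ȳ = 38.89 mm

Part | A | x̄ᵢ | ȳᵢ | A·x̄ᵢ | A·ȳᵢ
vertical leg | 3360.00 | 16.00 | 52.50 | 53760.00 | 176400.00
horizontal leg | 1530.00 | 74.50 | 9.00 | 113985.00 | 13770.00
Σ | 4890.00 |  |  | 167745.00 | 190170.00
X̄ = 167745.00 / 4890.00 = 34.30 mm
Ȳ = 190170.00 / 4890.00 = 38.89 mm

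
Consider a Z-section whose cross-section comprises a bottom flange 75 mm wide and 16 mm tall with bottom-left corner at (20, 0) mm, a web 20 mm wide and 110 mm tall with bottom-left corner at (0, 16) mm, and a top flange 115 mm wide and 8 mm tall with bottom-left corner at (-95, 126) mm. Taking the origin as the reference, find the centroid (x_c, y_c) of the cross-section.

x_c = 13.08 mm, y_c = 66.06 mm

Part | A | x̄ᵢ | ȳᵢ | A·x̄ᵢ | A·ȳᵢ
bottom flange | 1200.00 | 57.50 | 8.00 | 69000.00 | 9600.00
web | 2200.00 | 10.00 | 71.00 | 22000.00 | 156200.00
top flange | 920.00 | -37.50 | 130.00 | -34500.00 | 119600.00
Σ | 4320.00 |  |  | 56500.00 | 285400.00
x_c = 56500.00 / 4320.00 = 13.08 mm
y_c = 285400.00 / 4320.00 = 66.06 mm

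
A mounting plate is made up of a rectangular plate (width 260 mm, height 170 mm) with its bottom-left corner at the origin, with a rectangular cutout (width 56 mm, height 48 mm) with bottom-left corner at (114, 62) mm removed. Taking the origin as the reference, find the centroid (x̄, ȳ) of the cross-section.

x̄ = 129.22 mm, ȳ = 84.94 mm

plate: A = 260 × 170 = 44200.00, centroid at (130.00, 85.00).
hole: A = −(56 × 48) = -2688.00, centroid at (142.00, 86.00).
ΣA = 41512.00 mm²
ΣAx̄ = (44200.00)(130.00) + (-2688.00)(142.00) = 5364304.00 mm³
ΣAȳ = (44200.00)(85.00) + (-2688.00)(86.00) = 3525832.00 mm³
x̄ = 5364304.00 / 41512.00 = 129.22 mm
ȳ = 3525832.00 / 41512.00 = 84.94 mm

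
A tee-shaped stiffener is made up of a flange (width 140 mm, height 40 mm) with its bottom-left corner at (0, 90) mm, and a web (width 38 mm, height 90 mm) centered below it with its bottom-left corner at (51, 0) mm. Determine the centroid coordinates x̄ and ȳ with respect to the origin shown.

web: A = 38 × 90 = 3420.00, centroid at (70.00, 45.00).
flange: A = 140 × 40 = 5600.00, centroid at (70.00, 110.00).
ΣA = 9020.00 mm²
ΣAx̄ = (3420.00)(70.00) + (5600.00)(70.00) = 631400.00 mm³
ΣAȳ = (3420.00)(45.00) + (5600.00)(110.00) = 769900.00 mm³
x̄ = 631400.00 / 9020.00 = 70.00 mm
ȳ = 769900.00 / 9020.00 = 85.35 mm

x̄ = 70.00 mm, ȳ = 85.35 mm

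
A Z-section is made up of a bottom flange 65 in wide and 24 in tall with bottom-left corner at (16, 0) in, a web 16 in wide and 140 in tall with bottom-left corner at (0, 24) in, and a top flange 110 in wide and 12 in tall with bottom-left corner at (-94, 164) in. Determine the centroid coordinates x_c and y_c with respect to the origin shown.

x_c = 8.22 in, y_c = 88.61 in

bottom flange: A = 65 × 24 = 1560.00, centroid at (48.50, 12.00).
web: A = 16 × 140 = 2240.00, centroid at (8.00, 94.00).
top flange: A = 110 × 12 = 1320.00, centroid at (-39.00, 170.00).
ΣA = 5120.00 in², ΣAx_c = 42100.00 in³, ΣAy_c = 453680.00 in³.
x_c = 42100.00/5120.00 = 8.22 in; y_c = 453680.00/5120.00 = 88.61 in.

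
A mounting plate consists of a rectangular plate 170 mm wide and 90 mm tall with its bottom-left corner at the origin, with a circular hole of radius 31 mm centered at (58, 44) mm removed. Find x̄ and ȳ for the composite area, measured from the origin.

x̄ = 91.64 mm, ȳ = 45.25 mm

Part | A | x̄ᵢ | ȳᵢ | A·x̄ᵢ | A·ȳᵢ
plate | 15300.00 | 85.00 | 45.00 | 1300500.00 | 688500.00
hole | -3019.07 | 58.00 | 44.00 | -175106.09 | -132839.10
Σ | 12280.93 |  |  | 1125393.91 | 555660.90
x̄ = 1125393.91 / 12280.93 = 91.64 mm
ȳ = 555660.90 / 12280.93 = 45.25 mm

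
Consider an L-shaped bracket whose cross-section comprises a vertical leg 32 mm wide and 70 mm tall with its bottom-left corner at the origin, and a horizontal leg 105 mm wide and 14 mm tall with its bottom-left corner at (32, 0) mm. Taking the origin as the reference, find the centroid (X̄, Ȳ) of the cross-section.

Part | A | x̄ᵢ | ȳᵢ | A·x̄ᵢ | A·ȳᵢ
vertical leg | 2240.00 | 16.00 | 35.00 | 35840.00 | 78400.00
horizontal leg | 1470.00 | 84.50 | 7.00 | 124215.00 | 10290.00
Σ | 3710.00 |  |  | 160055.00 | 88690.00
X̄ = 160055.00 / 3710.00 = 43.14 mm
Ȳ = 88690.00 / 3710.00 = 23.91 mm

X̄ = 43.14 mm, Ȳ = 23.91 mm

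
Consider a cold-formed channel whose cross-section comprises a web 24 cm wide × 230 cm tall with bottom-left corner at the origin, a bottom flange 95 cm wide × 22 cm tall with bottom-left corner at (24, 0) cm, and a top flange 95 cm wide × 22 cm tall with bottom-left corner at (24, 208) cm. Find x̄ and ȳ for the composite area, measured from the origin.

x̄ = 37.64 cm, ȳ = 115.00 cm

web: A = 24 × 230 = 5520.00, centroid at (12.00, 115.00).
bottom flange: A = 95 × 22 = 2090.00, centroid at (71.50, 11.00).
top flange: A = 95 × 22 = 2090.00, centroid at (71.50, 219.00).
ΣA = 9700.00 cm², ΣAx̄ = 365110.00 cm³, ΣAȳ = 1115500.00 cm³.
x̄ = 365110.00/9700.00 = 37.64 cm; ȳ = 1115500.00/9700.00 = 115.00 cm.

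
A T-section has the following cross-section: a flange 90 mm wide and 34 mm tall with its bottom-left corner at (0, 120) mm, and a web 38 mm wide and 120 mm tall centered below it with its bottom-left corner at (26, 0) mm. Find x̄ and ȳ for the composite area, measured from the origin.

x̄ = 45.00 mm, ȳ = 90.92 mm

web: A = 38 × 120 = 4560.00, centroid at (45.00, 60.00).
flange: A = 90 × 34 = 3060.00, centroid at (45.00, 137.00).
ΣA = 7620.00 mm², ΣAx̄ = 342900.00 mm³, ΣAȳ = 692820.00 mm³.
x̄ = 342900.00/7620.00 = 45.00 mm; ȳ = 692820.00/7620.00 = 90.92 mm.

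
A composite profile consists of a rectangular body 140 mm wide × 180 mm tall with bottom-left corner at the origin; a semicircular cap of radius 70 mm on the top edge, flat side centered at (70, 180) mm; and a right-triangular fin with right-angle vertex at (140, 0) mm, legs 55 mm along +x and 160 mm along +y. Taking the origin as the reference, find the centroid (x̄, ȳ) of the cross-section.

x̄ = 80.42 mm, ȳ = 110.38 mm

rectangular body: A = 140 × 180 = 25200.00, centroid at (70.00, 90.00).
semicircular top: A = ½π·70² = 7696.90, centroid at (70.00, 209.71).
triangular fin: A = ½·55·160 = 4400.00, centroid at (158.33, 53.33).
ΣA = 37296.90 mm², ΣAx̄ = 2999449.81 mm³, ΣAȳ = 4116775.69 mm³.
x̄ = 2999449.81/37296.90 = 80.42 mm; ȳ = 4116775.69/37296.90 = 110.38 mm.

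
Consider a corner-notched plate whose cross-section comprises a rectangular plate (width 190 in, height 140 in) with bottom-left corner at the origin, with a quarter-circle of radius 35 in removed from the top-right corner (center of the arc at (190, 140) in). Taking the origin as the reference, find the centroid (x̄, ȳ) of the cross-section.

Part | A | x̄ᵢ | ȳᵢ | A·x̄ᵢ | A·ȳᵢ
plate | 26600.00 | 95.00 | 70.00 | 2527000.00 | 1862000.00
removed quarter-circle | -962.11 | 175.15 | 125.15 | -168509.76 | -120404.12
Σ | 25637.89 |  |  | 2358490.24 | 1741595.88
x̄ = 2358490.24 / 25637.89 = 91.99 in
ȳ = 1741595.88 / 25637.89 = 67.93 in

x̄ = 91.99 in, ȳ = 67.93 in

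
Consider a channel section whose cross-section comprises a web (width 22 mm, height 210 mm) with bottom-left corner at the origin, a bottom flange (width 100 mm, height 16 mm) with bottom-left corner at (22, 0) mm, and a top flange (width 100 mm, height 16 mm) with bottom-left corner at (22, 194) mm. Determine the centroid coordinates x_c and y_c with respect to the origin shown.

web: A = 22 × 210 = 4620.00, centroid at (11.00, 105.00).
bottom flange: A = 100 × 16 = 1600.00, centroid at (72.00, 8.00).
top flange: A = 100 × 16 = 1600.00, centroid at (72.00, 202.00).
ΣA = 7820.00 mm², ΣAx_c = 281220.00 mm³, ΣAy_c = 821100.00 mm³.
x_c = 281220.00/7820.00 = 35.96 mm; y_c = 821100.00/7820.00 = 105.00 mm.

x_c = 35.96 mm, y_c = 105.00 mm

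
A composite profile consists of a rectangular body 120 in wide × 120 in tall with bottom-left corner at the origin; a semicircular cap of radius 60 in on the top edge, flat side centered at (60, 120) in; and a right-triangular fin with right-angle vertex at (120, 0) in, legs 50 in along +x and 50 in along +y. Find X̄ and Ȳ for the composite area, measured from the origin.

rectangular body: A = 120 × 120 = 14400.00, centroid at (60.00, 60.00).
semicircular top: A = ½π·60² = 5654.87, centroid at (60.00, 145.46).
triangular fin: A = ½·50·50 = 1250.00, centroid at (136.67, 16.67).
ΣA = 21304.87 in², ΣAX̄ = 1374125.34 in³, ΣAȲ = 1707417.35 in³.
X̄ = 1374125.34/21304.87 = 64.50 in; Ȳ = 1707417.35/21304.87 = 80.14 in.

X̄ = 64.50 in, Ȳ = 80.14 in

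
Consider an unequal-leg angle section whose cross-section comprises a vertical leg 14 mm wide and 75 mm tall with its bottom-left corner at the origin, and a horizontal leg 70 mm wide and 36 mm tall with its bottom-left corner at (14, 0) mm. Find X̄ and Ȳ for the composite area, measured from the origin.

X̄ = 36.65 mm, Ȳ = 23.74 mm

vertical leg: A = 14 × 75 = 1050.00, centroid at (7.00, 37.50).
horizontal leg: A = 70 × 36 = 2520.00, centroid at (49.00, 18.00).
ΣA = 3570.00 mm²
ΣAX̄ = (1050.00)(7.00) + (2520.00)(49.00) = 130830.00 mm³
ΣAȲ = (1050.00)(37.50) + (2520.00)(18.00) = 84735.00 mm³
X̄ = 130830.00 / 3570.00 = 36.65 mm
Ȳ = 84735.00 / 3570.00 = 23.74 mm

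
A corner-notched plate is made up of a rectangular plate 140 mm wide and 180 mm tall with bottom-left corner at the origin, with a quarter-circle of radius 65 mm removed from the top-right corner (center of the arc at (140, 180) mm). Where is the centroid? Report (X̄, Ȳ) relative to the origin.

plate: A = 140 × 180 = 25200.00, centroid at (70.00, 90.00).
removed quarter-circle: A = −¼π·65² = -3318.31, centroid at (112.41, 152.41).
ΣA = 21881.69 mm², ΣAX̄ = 1390978.65 mm³, ΣAȲ = 1762246.36 mm³.
X̄ = 1390978.65/21881.69 = 63.57 mm; Ȳ = 1762246.36/21881.69 = 80.54 mm.

X̄ = 63.57 mm, Ȳ = 80.54 mm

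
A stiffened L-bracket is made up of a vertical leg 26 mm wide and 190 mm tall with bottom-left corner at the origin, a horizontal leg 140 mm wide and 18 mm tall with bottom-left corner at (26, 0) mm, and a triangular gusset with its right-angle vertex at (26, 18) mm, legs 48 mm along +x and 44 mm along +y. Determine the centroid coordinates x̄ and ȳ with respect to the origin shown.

x̄ = 41.16 mm, ȳ = 61.82 mm

vertical leg: A = 26 × 190 = 4940.00, centroid at (13.00, 95.00).
horizontal leg: A = 140 × 18 = 2520.00, centroid at (96.00, 9.00).
gusset: A = ½·48·44 = 1056.00, centroid at (42.00, 32.67).
ΣA = 8516.00 mm²
ΣAx̄ = (4940.00)(13.00) + (2520.00)(96.00) + (1056.00)(42.00) = 350492.00 mm³
ΣAȳ = (4940.00)(95.00) + (2520.00)(9.00) + (1056.00)(32.67) = 526476.00 mm³
x̄ = 350492.00 / 8516.00 = 41.16 mm
ȳ = 526476.00 / 8516.00 = 61.82 mm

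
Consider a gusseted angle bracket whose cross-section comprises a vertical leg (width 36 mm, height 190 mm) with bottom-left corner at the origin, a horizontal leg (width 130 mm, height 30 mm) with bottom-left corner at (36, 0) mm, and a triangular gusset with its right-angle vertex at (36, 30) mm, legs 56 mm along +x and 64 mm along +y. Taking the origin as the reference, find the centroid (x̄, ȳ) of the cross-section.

x̄ = 49.07 mm, ȳ = 63.86 mm

vertical leg: A = 36 × 190 = 6840.00, centroid at (18.00, 95.00).
horizontal leg: A = 130 × 30 = 3900.00, centroid at (101.00, 15.00).
gusset: A = ½·56·64 = 1792.00, centroid at (54.67, 51.33).
ΣA = 12532.00 mm²
ΣAx̄ = (6840.00)(18.00) + (3900.00)(101.00) + (1792.00)(54.67) = 614982.67 mm³
ΣAȳ = (6840.00)(95.00) + (3900.00)(15.00) + (1792.00)(51.33) = 800289.33 mm³
x̄ = 614982.67 / 12532.00 = 49.07 mm
ȳ = 800289.33 / 12532.00 = 63.86 mm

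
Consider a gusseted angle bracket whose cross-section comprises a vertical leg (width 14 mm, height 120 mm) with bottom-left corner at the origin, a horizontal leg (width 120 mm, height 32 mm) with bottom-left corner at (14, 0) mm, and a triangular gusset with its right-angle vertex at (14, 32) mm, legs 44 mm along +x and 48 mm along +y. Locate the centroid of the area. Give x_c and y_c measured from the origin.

Part | A | x̄ᵢ | ȳᵢ | A·x̄ᵢ | A·ȳᵢ
vertical leg | 1680.00 | 7.00 | 60.00 | 11760.00 | 100800.00
horizontal leg | 3840.00 | 74.00 | 16.00 | 284160.00 | 61440.00
gusset | 1056.00 | 28.67 | 48.00 | 30272.00 | 50688.00
Σ | 6576.00 |  |  | 326192.00 | 212928.00
x_c = 326192.00 / 6576.00 = 49.60 mm
y_c = 212928.00 / 6576.00 = 32.38 mm

x_c = 49.60 mm, y_c = 32.38 mm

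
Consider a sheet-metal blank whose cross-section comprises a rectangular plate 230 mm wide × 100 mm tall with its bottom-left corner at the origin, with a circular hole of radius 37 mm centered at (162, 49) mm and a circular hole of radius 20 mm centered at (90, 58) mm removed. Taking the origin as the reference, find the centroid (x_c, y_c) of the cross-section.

x_c = 105.21 mm, y_c = 49.67 mm

plate: A = 230 × 100 = 23000.00, centroid at (115.00, 50.00).
hole 1: A = −π·37² = -4300.84, centroid at (162.00, 49.00).
hole 2: A = −π·20² = -1256.64, centroid at (90.00, 58.00).
ΣA = 17442.52 mm², ΣAx_c = 1835166.53 mm³, ΣAy_c = 866373.87 mm³.
x_c = 1835166.53/17442.52 = 105.21 mm; y_c = 866373.87/17442.52 = 49.67 mm.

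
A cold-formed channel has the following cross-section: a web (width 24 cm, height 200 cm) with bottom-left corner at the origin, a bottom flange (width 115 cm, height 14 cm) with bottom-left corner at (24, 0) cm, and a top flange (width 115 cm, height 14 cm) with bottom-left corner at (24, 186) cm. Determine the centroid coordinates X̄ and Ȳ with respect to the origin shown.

X̄ = 39.90 cm, Ȳ = 100.00 cm

web: A = 24 × 200 = 4800.00, centroid at (12.00, 100.00).
bottom flange: A = 115 × 14 = 1610.00, centroid at (81.50, 7.00).
top flange: A = 115 × 14 = 1610.00, centroid at (81.50, 193.00).
ΣA = 8020.00 cm²
ΣAX̄ = (4800.00)(12.00) + (1610.00)(81.50) + (1610.00)(81.50) = 320030.00 cm³
ΣAȲ = (4800.00)(100.00) + (1610.00)(7.00) + (1610.00)(193.00) = 802000.00 cm³
X̄ = 320030.00 / 8020.00 = 39.90 cm
Ȳ = 802000.00 / 8020.00 = 100.00 cm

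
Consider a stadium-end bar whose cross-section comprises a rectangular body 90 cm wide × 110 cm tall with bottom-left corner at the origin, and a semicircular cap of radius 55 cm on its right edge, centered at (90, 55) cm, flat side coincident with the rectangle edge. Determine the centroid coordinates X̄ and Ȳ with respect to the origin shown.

rectangular body: A = 90 × 110 = 9900.00, centroid at (45.00, 55.00).
semicircular end: A = ½π·55² = 4751.66, centroid at (113.34, 55.00).
ΣA = 14651.66 cm², ΣAX̄ = 984065.97 cm³, ΣAȲ = 805841.24 cm³.
X̄ = 984065.97/14651.66 = 67.16 cm; Ȳ = 805841.24/14651.66 = 55.00 cm.

X̄ = 67.16 cm, Ȳ = 55.00 cm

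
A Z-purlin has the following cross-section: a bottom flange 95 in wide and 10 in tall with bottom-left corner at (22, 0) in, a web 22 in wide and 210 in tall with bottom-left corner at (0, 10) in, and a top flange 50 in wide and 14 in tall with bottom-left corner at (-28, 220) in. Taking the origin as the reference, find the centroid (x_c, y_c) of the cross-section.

Part | A | x̄ᵢ | ȳᵢ | A·x̄ᵢ | A·ȳᵢ
bottom flange | 950.00 | 69.50 | 5.00 | 66025.00 | 4750.00
web | 4620.00 | 11.00 | 115.00 | 50820.00 | 531300.00
top flange | 700.00 | -3.00 | 227.00 | -2100.00 | 158900.00
Σ | 6270.00 |  |  | 114745.00 | 694950.00
x_c = 114745.00 / 6270.00 = 18.30 in
y_c = 694950.00 / 6270.00 = 110.84 in

x_c = 18.30 in, y_c = 110.84 in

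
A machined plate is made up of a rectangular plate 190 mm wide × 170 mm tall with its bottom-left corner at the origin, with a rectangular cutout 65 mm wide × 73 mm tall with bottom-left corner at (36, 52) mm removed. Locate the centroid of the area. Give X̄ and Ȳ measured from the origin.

plate: A = 190 × 170 = 32300.00, centroid at (95.00, 85.00).
hole: A = −(65 × 73) = -4745.00, centroid at (68.50, 88.50).
ΣA = 27555.00 mm², ΣAX̄ = 2743467.50 mm³, ΣAȲ = 2325567.50 mm³.
X̄ = 2743467.50/27555.00 = 99.56 mm; Ȳ = 2325567.50/27555.00 = 84.40 mm.

X̄ = 99.56 mm, Ȳ = 84.40 mm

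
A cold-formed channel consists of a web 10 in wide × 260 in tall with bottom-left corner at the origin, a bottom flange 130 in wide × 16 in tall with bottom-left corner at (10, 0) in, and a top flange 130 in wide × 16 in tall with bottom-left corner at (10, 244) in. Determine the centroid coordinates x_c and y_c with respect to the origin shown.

web: A = 10 × 260 = 2600.00, centroid at (5.00, 130.00).
bottom flange: A = 130 × 16 = 2080.00, centroid at (75.00, 8.00).
top flange: A = 130 × 16 = 2080.00, centroid at (75.00, 252.00).
ΣA = 6760.00 in²
ΣAx_c = (2600.00)(5.00) + (2080.00)(75.00) + (2080.00)(75.00) = 325000.00 in³
ΣAy_c = (2600.00)(130.00) + (2080.00)(8.00) + (2080.00)(252.00) = 878800.00 in³
x_c = 325000.00 / 6760.00 = 48.08 in
y_c = 878800.00 / 6760.00 = 130.00 in

x_c = 48.08 in, y_c = 130.00 in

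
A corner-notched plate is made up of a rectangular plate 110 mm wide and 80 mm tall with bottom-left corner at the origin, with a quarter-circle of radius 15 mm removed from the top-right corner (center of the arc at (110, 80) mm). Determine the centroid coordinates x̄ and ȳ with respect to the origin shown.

plate: A = 110 × 80 = 8800.00, centroid at (55.00, 40.00).
removed quarter-circle: A = −¼π·15² = -176.71, centroid at (103.63, 73.63).
ΣA = 8623.29 mm², ΣAx̄ = 465686.40 mm³, ΣAȳ = 338987.83 mm³.
x̄ = 465686.40/8623.29 = 54.00 mm; ȳ = 338987.83/8623.29 = 39.31 mm.

x̄ = 54.00 mm, ȳ = 39.31 mm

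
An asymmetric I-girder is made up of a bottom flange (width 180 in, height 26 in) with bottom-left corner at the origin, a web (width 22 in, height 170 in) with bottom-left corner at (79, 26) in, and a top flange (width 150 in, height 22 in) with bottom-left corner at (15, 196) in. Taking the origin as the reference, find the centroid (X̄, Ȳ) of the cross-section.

X̄ = 90.00 in, Ȳ = 98.90 in

bottom flange: A = 180 × 26 = 4680.00, centroid at (90.00, 13.00).
web: A = 22 × 170 = 3740.00, centroid at (90.00, 111.00).
top flange: A = 150 × 22 = 3300.00, centroid at (90.00, 207.00).
ΣA = 11720.00 in²
ΣAX̄ = (4680.00)(90.00) + (3740.00)(90.00) + (3300.00)(90.00) = 1054800.00 in³
ΣAȲ = (4680.00)(13.00) + (3740.00)(111.00) + (3300.00)(207.00) = 1159080.00 in³
X̄ = 1054800.00 / 11720.00 = 90.00 in
Ȳ = 1159080.00 / 11720.00 = 98.90 in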